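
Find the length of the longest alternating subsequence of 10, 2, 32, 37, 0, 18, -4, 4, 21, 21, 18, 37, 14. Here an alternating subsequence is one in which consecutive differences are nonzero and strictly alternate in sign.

Track the best alternating length ending on an up-step vs a down-step at each position: up/down = 1/1, 1/2, 3/1, 3/1, 1/4, 5/4, 1/6, 7/6, 7/4, 7/4, 7/8, 9/1, 7/10.
The maximum over both is 10; one such subsequence is 10, 2, 32, 0, 18, -4, 21, 18, 37, 14.

10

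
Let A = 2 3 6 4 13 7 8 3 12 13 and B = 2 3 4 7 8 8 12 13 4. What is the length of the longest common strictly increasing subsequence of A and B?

7

For each value that appears in both, track the longest common increasing run ending there.
The best achievable length is 7; one witness is 2, 3, 4, 7, 8, 12, 13 (A-positions 1,2,4,6,7,9,10, B-positions 1,2,3,4,5,7,8).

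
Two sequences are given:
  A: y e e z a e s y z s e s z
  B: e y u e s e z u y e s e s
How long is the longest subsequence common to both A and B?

Backtracking the LCS table gives one alignment: y (A1,B2) → e (A2,B4) → e (A3,B6) → z (A4,B7) → e (A6,B10) → s (A10,B11) → e (A11,B12) → s (A12,B13).
So the longest common subsequence has length 8.

8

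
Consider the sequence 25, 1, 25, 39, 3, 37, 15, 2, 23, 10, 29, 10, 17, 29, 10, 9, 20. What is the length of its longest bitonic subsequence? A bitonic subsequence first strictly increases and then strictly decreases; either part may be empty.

8

Let inc[i] be the LIS ending at i and dec[i] the longest strictly decreasing subsequence starting at i. inc = [1, 1, 2, 3, 2, 3, 3, 2, 4, 3, 5, 3, 4, 5, 3, 3, 5], dec = [5, 1, 5, 6, 2, 5, 3, 1, 4, 2, 4, 2, 3, 3, 2, 1, 1].
max_i inc[i]+dec[i]−1 = 8, with one witness 1, 25, 39, 37, 29, 17, 10, 9.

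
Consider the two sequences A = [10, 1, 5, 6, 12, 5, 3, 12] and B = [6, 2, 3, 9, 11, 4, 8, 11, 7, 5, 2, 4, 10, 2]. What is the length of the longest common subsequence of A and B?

2

Backtracking the LCS table gives one alignment: 6 (A4,B1) → 5 (A6,B10).
So the longest common subsequence has length 2.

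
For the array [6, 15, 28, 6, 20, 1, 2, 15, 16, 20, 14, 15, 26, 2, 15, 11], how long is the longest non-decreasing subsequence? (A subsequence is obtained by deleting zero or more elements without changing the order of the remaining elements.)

One longest non-decreasing subsequence is 6, 15, 15, 16, 20, 26 (positions 1,2,8,9,10,13), of length 6; no longer one exists.

6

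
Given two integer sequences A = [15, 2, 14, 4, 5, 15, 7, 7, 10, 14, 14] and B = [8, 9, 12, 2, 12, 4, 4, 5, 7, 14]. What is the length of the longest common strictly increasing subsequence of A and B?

A longest common strictly increasing subsequence is 2, 4, 5, 7, 14 (length 5); it appears in order in both A and B, and no longer such subsequence exists.

5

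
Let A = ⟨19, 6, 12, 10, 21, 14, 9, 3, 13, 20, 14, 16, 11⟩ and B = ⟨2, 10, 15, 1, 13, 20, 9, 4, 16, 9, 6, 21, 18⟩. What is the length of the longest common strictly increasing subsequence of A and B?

3

A longest common strictly increasing subsequence is 10, 13, 20 (length 3); it appears in order in both A and B, and no longer such subsequence exists.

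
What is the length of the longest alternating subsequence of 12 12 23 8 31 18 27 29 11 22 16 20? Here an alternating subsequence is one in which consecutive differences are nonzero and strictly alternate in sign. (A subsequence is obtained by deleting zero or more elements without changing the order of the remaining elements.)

10

A longest alternating subsequence is 12, 23, 8, 31, 18, 27, 11, 22, 16, 20 (positions 1,3,4,5,6,7,9,10,11,12); its 9 consecutive differences strictly alternate in sign, and length 10 is optimal.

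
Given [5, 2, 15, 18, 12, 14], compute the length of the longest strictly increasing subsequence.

Let dp[i] be the longest increasing subsequence ending at position i. Then dp = [1, 1, 2, 3, 2, 3].
The maximum is 3; one witness is 5, 15, 18 at positions 1,3,4.

3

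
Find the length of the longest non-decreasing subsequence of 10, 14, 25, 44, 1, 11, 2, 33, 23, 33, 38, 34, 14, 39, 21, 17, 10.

7

Let dp[i] be the longest non-decreasing subsequence ending at position i. Then dp = [1, 2, 3, 4, 1, 2, 2, 4, 3, 5, 6, 6, 3, 7, 4, 4, 3].
The maximum is 7; one witness is 10, 14, 25, 33, 33, 38, 39 at positions 1,2,3,8,10,11,14.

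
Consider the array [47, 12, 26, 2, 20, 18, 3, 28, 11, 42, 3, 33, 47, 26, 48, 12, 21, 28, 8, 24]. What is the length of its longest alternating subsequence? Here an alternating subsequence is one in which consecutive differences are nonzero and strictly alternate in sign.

Track the best alternating length ending on an up-step vs a down-step at each position: up/down = 1/1, 1/2, 3/2, 1/4, 5/4, 5/6, 5/6, 7/2, 7/8, 9/2, 5/10, 11/10, 11/1, 11/12, 13/1, 11/14, 15/14, 15/14, 11/16, 17/16.
The maximum over both is 17; one such subsequence is 47, 12, 26, 2, 20, 18, 28, 11, 42, 3, 33, 26, 48, 12, 21, 8, 24.

17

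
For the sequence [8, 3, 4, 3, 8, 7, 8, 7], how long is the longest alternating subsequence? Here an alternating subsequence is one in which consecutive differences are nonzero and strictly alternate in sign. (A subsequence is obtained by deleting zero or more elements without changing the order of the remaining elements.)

A longest alternating subsequence is 8, 3, 4, 3, 8, 7, 8, 7 (positions 1,2,3,4,5,6,7,8); its 7 consecutive differences strictly alternate in sign, and length 8 is optimal.

8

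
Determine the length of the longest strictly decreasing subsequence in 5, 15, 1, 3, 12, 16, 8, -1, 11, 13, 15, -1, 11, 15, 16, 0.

4

Scanning left to right, the best length ending at each element is: 5→1, 15→1, 1→2, 3→2, 12→2, 16→1, 8→3, -1→4, 11→3, 13→2, 15→2, -1→4, 11→3, 15→2, 16→1, 0→4.
So the longest decreasing subsequence has length 4, e.g. 15, 12, 8, -1.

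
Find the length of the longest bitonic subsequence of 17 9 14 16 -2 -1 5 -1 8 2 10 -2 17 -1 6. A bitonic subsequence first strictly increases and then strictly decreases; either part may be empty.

7

Let inc[i] be the LIS ending at i and dec[i] the longest strictly decreasing subsequence starting at i. inc = [1, 1, 2, 3, 1, 2, 3, 2, 4, 3, 5, 1, 6, 2, 4], dec = [5, 4, 4, 4, 1, 2, 3, 2, 3, 2, 2, 1, 2, 1, 1].
max_i inc[i]+dec[i]−1 = 7, with one witness -2, -1, 5, 8, 10, 17, 6.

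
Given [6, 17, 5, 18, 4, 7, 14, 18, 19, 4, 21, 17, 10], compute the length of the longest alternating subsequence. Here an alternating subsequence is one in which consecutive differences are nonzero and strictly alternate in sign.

9

A longest alternating subsequence is 6, 17, 5, 18, 4, 7, 4, 21, 17 (positions 1,2,3,4,5,6,10,11,12); its 8 consecutive differences strictly alternate in sign, and length 9 is optimal.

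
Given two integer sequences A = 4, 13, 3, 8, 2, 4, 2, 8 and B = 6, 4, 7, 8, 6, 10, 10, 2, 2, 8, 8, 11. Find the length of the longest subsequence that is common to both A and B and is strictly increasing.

2

For each value that appears in both, track the longest common increasing run ending there.
The best achievable length is 2; one witness is 4, 8 (A-positions 1,4, B-positions 2,4).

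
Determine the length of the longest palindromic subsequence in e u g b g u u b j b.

5

Using dp[i][j] = 2 + dp[i+1][j−1] if the ends match, else max(dp[i+1][j], dp[i][j−1]):
dp[1][10] = 5. A witness is ugbgu at positions 2,3,4,5,7.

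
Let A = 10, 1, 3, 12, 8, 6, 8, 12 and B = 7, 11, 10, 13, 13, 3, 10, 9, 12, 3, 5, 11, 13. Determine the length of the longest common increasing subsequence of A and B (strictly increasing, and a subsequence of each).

For each value that appears in both, track the longest common increasing run ending there.
The best achievable length is 2; one witness is 10, 12 (A-positions 1,4, B-positions 3,9).

2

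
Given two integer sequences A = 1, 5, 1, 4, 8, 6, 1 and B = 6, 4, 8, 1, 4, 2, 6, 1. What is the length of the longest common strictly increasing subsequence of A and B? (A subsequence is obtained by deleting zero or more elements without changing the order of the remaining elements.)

A longest common strictly increasing subsequence is 1, 4, 6 (length 3); it appears in order in both A and B, and no longer such subsequence exists.

3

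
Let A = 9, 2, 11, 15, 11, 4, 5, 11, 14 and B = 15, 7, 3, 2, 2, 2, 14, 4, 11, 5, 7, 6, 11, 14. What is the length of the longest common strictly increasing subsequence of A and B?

For each value that appears in both, track the longest common increasing run ending there.
The best achievable length is 5; one witness is 2, 4, 5, 11, 14 (A-positions 2,6,7,8,9, B-positions 4,8,10,13,14).

5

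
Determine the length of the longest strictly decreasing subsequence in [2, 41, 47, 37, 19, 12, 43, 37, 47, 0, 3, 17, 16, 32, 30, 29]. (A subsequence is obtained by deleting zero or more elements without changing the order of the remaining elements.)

Let dp[i] be the longest decreasing subsequence ending at position i. Then dp = [1, 1, 1, 2, 3, 4, 2, 3, 1, 5, 5, 4, 5, 4, 5, 6].
The maximum is 6; one witness is 47, 43, 37, 32, 30, 29 at positions 3,7,8,14,15,16.

6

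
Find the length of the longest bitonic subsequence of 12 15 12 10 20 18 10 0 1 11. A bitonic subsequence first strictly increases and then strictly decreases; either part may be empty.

6

One longest bitonic subsequence is 12, 15, 20, 18, 10, 1 (positions 1,2,5,6,7,9): it rises to 20 then falls. Length 6 is optimal.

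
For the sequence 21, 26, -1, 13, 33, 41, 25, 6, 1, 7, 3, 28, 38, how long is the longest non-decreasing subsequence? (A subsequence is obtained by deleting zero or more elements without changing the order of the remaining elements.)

Scanning left to right, the best length ending at each element is: 21→1, 26→2, -1→1, 13→2, 33→3, 41→4, 25→3, 6→2, 1→2, 7→3, 3→3, 28→4, 38→5.
So the longest non-decreasing subsequence has length 5, e.g. -1, 13, 25, 28, 38.

5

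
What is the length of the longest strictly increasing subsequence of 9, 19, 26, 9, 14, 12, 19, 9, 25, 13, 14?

4

One longest increasing subsequence is 9, 14, 19, 25 (positions 1,5,7,9), of length 4; no longer one exists.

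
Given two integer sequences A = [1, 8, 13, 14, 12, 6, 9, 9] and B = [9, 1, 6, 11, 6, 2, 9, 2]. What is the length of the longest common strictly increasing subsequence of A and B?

3

A longest common strictly increasing subsequence is 1, 6, 9 (length 3); it appears in order in both A and B, and no longer such subsequence exists.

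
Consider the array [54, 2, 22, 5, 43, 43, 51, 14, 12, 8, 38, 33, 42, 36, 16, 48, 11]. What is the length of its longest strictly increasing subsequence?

One longest increasing subsequence is 2, 5, 14, 38, 42, 48 (positions 2,4,8,11,13,16), of length 6; no longer one exists.

6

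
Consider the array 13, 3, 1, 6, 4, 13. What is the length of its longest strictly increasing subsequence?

One longest increasing subsequence is 3, 6, 13 (positions 2,4,6), of length 3; no longer one exists.

3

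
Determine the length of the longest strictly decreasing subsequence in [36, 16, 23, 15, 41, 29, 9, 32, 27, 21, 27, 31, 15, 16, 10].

6

Let dp[i] be the longest decreasing subsequence ending at position i. Then dp = [1, 2, 2, 3, 1, 2, 4, 2, 3, 4, 3, 3, 5, 5, 6].
The maximum is 6; one witness is 36, 29, 27, 21, 15, 10 at positions 1,6,9,10,13,15.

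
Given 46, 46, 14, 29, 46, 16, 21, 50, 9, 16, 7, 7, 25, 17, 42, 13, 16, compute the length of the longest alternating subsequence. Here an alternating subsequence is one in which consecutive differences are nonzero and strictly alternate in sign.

13

A longest alternating subsequence is 46, 14, 29, 16, 21, 9, 16, 7, 25, 17, 42, 13, 16 (positions 1,3,4,6,7,9,10,11,13,14,15,16,17); its 12 consecutive differences strictly alternate in sign, and length 13 is optimal.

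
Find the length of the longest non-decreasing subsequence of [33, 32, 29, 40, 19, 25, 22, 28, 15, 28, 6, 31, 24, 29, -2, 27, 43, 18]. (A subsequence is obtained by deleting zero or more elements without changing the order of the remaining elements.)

6

One longest non-decreasing subsequence is 19, 25, 28, 28, 31, 43 (positions 5,6,8,10,12,17), of length 6; no longer one exists.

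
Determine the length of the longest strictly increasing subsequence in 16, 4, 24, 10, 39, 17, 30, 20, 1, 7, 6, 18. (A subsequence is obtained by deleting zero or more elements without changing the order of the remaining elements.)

Let dp[i] be the longest increasing subsequence ending at position i. Then dp = [1, 1, 2, 2, 3, 3, 4, 4, 1, 2, 2, 4].
The maximum is 4; one witness is 4, 10, 17, 30 at positions 2,4,6,7.

4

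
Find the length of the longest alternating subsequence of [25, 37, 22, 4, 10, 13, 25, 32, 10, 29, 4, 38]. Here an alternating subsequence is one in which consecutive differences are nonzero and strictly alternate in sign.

8

A longest alternating subsequence is 25, 37, 4, 13, 10, 29, 4, 38 (positions 1,2,4,6,9,10,11,12); its 7 consecutive differences strictly alternate in sign, and length 8 is optimal.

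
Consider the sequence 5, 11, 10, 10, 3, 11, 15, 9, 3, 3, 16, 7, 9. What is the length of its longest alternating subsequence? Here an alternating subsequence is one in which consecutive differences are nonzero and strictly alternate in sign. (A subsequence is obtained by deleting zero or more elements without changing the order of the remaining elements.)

8

Track the best alternating length ending on an up-step vs a down-step at each position: up/down = 1/1, 2/1, 2/3, 2/3, 1/3, 4/1, 4/1, 4/5, 1/5, 1/5, 6/1, 6/7, 8/7.
The maximum over both is 8; one such subsequence is 5, 11, 10, 11, 9, 16, 7, 9.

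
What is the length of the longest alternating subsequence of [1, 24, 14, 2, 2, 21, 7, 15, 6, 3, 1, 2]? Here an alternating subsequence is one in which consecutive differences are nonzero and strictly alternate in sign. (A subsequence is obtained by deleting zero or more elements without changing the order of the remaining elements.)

Track the best alternating length ending on an up-step vs a down-step at each position: up/down = 1/1, 2/1, 2/3, 2/3, 2/3, 4/3, 4/5, 6/5, 4/7, 4/7, 1/7, 8/7.
The maximum over both is 8; one such subsequence is 1, 24, 14, 21, 7, 15, 1, 2.

8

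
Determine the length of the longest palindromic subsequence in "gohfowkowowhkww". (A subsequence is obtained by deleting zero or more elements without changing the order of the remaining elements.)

7

Using dp[i][j] = 2 + dp[i+1][j−1] if the ends match, else max(dp[i+1][j], dp[i][j−1]):
dp[1][15] = 7. A witness is wkwowkw at positions 6,7,9,10,11,13,15.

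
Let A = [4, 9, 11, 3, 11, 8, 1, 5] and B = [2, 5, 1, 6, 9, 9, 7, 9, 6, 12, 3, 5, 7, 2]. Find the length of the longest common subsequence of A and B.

A longest common subsequence is 9, 3, 5 (length 3); the LCS DP confirms no longer common subsequence exists.

3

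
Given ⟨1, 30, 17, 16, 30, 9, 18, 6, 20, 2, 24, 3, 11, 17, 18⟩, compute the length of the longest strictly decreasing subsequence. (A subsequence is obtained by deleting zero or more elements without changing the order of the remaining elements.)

6

Let dp[i] be the longest decreasing subsequence ending at position i. Then dp = [1, 1, 2, 3, 1, 4, 2, 5, 2, 6, 2, 6, 4, 3, 3].
The maximum is 6; one witness is 30, 17, 16, 9, 6, 2 at positions 2,3,4,6,8,10.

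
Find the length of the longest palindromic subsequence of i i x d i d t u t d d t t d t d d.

10

Using dp[i][j] = 2 + dp[i+1][j−1] if the ends match, else max(dp[i+1][j], dp[i][j−1]):
dp[1][17] = 10. A witness is ddtdttdtdd at positions 4,6,7,10,12,13,14,15,16,17.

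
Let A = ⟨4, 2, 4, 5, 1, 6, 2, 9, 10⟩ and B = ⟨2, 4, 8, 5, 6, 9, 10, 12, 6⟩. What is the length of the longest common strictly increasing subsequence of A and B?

For each value that appears in both, track the longest common increasing run ending there.
The best achievable length is 6; one witness is 2, 4, 5, 6, 9, 10 (A-positions 2,3,4,6,8,9, B-positions 1,2,4,5,6,7).

6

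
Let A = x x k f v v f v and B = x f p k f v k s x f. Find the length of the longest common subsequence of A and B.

5

A longest common subsequence is xkfvf (length 5); the LCS DP confirms no longer common subsequence exists.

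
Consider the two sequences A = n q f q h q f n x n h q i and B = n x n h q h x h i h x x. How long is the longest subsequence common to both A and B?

6

Backtracking the LCS table gives one alignment: n (A1,B3) → q (A4,B5) → h (A5,B6) → x (A9,B7) → h (A11,B8) → i (A13,B9).
So the longest common subsequence has length 6.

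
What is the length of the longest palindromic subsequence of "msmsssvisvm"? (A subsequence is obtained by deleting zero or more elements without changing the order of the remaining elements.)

One longest palindromic subsequence is msssssm (positions 1,2,4,5,6,9,11); it reads the same forward and backward, and the interval DP gives dp[1][11] = 7.

7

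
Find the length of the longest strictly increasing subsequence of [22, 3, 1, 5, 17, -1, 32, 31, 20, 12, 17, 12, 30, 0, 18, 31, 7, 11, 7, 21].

6

Let dp[i] be the longest increasing subsequence ending at position i. Then dp = [1, 1, 1, 2, 3, 1, 4, 4, 4, 3, 4, 3, 5, 2, 5, 6, 3, 4, 3, 6].
The maximum is 6; one witness is 3, 5, 17, 20, 30, 31 at positions 2,4,5,9,13,16.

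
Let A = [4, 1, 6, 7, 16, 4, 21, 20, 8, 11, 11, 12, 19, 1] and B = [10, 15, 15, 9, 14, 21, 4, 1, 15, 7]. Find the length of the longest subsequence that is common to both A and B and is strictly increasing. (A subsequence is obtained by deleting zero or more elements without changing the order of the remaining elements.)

For each value that appears in both, track the longest common increasing run ending there.
The best achievable length is 2; one witness is 4, 7 (A-positions 1,4, B-positions 7,10).

2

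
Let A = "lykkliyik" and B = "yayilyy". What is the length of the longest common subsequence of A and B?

3

Backtracking the LCS table gives one alignment: l (A1,B5) → y (A2,B6) → y (A7,B7).
So the longest common subsequence has length 3.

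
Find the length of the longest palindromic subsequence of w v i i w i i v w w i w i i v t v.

12

One longest palindromic subsequence is viiwiwwiwiiv (positions 2,3,4,5,6,9,10,11,12,13,14,17); it reads the same forward and backward, and the interval DP gives dp[1][17] = 12.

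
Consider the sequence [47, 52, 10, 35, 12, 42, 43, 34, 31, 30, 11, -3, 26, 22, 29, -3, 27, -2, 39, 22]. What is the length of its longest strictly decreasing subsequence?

8

Scanning left to right, the best length ending at each element is: 47→1, 52→1, 10→2, 35→2, 12→3, 42→2, 43→2, 34→3, 31→4, 30→5, 11→6, -3→7, 26→6, 22→7, 29→6, -3→8, 27→7, -2→8, 39→3, 22→8.
So the longest decreasing subsequence has length 8, e.g. 47, 35, 34, 31, 30, 26, 22, -3.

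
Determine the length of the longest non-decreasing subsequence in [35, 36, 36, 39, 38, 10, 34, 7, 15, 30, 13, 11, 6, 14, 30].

4

Let dp[i] be the longest non-decreasing subsequence ending at position i. Then dp = [1, 2, 3, 4, 4, 1, 2, 1, 2, 3, 2, 2, 1, 3, 4].
The maximum is 4; one witness is 35, 36, 36, 39 at positions 1,2,3,4.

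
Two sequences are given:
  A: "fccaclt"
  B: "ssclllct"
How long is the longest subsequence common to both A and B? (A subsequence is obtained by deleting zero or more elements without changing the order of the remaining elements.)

3

Backtracking the LCS table gives one alignment: c (A2,B3) → c (A5,B7) → t (A7,B8).
So the longest common subsequence has length 3.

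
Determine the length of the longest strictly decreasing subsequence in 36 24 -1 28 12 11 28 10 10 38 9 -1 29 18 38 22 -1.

7

Let dp[i] be the longest decreasing subsequence ending at position i. Then dp = [1, 2, 3, 2, 3, 4, 2, 5, 5, 1, 6, 7, 2, 3, 1, 3, 7].
The maximum is 7; one witness is 36, 24, 12, 11, 10, 9, -1 at positions 1,2,5,6,8,11,12.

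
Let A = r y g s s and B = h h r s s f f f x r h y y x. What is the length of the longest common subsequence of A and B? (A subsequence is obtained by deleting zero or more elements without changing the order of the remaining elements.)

3

A longest common subsequence is rss (length 3); the LCS DP confirms no longer common subsequence exists.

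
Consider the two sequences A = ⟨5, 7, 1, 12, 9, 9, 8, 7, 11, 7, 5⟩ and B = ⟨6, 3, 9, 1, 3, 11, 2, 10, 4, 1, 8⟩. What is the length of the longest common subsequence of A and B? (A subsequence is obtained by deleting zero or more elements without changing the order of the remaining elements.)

Backtracking the LCS table gives one alignment: 1 (A3,B10) → 8 (A7,B11).
So the longest common subsequence has length 2.

2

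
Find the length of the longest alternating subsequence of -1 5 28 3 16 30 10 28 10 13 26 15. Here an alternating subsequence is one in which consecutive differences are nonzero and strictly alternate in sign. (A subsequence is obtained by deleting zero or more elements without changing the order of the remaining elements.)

Track the best alternating length ending on an up-step vs a down-step at each position: up/down = 1/1, 2/1, 2/1, 2/3, 4/3, 4/1, 4/5, 6/5, 4/7, 8/7, 8/7, 8/9.
The maximum over both is 9; one such subsequence is -1, 5, 3, 16, 10, 28, 10, 26, 15.

9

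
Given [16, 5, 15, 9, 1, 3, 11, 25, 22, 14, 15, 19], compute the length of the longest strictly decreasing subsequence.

4

One longest decreasing subsequence is 16, 15, 9, 1 (positions 1,3,4,5), of length 4; no longer one exists.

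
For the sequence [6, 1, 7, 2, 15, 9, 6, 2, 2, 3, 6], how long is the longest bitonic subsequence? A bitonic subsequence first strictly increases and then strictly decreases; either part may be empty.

6

One longest bitonic subsequence is 6, 7, 15, 9, 6, 3 (positions 1,3,5,6,7,10): it rises to 15 then falls. Length 6 is optimal.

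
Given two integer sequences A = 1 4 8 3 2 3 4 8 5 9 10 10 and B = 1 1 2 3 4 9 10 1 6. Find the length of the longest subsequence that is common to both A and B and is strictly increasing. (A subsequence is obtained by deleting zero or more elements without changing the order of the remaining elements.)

A longest common strictly increasing subsequence is 1, 2, 3, 4, 9, 10 (length 6); it appears in order in both A and B, and no longer such subsequence exists.

6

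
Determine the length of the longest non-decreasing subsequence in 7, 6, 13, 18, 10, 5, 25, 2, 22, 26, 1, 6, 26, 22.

6

One longest non-decreasing subsequence is 7, 13, 18, 25, 26, 26 (positions 1,3,4,7,10,13), of length 6; no longer one exists.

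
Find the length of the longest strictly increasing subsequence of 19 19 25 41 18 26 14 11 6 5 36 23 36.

4

Scanning left to right, the best length ending at each element is: 19→1, 19→1, 25→2, 41→3, 18→1, 26→3, 14→1, 11→1, 6→1, 5→1, 36→4, 23→2, 36→4.
So the longest increasing subsequence has length 4, e.g. 19, 25, 26, 36.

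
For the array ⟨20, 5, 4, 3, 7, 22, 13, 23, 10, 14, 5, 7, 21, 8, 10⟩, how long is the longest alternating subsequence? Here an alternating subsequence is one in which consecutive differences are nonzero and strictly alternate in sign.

Track the best alternating length ending on an up-step vs a down-step at each position: up/down = 1/1, 1/2, 1/2, 1/2, 3/2, 3/1, 3/4, 5/1, 3/6, 7/6, 3/8, 9/8, 9/6, 9/10, 11/10.
The maximum over both is 11; one such subsequence is 20, 5, 22, 13, 23, 10, 14, 5, 21, 8, 10.

11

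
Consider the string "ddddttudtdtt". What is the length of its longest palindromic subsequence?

7

One longest palindromic subsequence is ttdtdtt (positions 5,6,8,9,10,11,12); it reads the same forward and backward, and the interval DP gives dp[1][12] = 7.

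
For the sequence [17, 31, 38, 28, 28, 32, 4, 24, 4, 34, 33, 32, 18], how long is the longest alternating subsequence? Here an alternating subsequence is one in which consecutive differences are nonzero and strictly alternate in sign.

9

A longest alternating subsequence is 17, 31, 28, 32, 4, 24, 4, 34, 33 (positions 1,2,4,6,7,8,9,10,11); its 8 consecutive differences strictly alternate in sign, and length 9 is optimal.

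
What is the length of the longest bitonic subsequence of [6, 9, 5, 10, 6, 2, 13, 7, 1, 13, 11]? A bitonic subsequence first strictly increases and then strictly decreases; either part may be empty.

One longest bitonic subsequence is 6, 9, 10, 6, 2, 1 (positions 1,2,4,5,6,9): it rises to 10 then falls. Length 6 is optimal.

6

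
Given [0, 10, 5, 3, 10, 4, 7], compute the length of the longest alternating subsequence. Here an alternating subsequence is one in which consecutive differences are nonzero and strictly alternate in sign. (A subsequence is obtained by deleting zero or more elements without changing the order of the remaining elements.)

6

Track the best alternating length ending on an up-step vs a down-step at each position: up/down = 1/1, 2/1, 2/3, 2/3, 4/1, 4/5, 6/5.
The maximum over both is 6; one such subsequence is 0, 10, 5, 10, 4, 7.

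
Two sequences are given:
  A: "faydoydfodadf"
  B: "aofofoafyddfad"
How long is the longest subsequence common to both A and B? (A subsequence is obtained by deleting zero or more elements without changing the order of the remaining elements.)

8

Backtracking the LCS table gives one alignment: f (A1,B5) → a (A2,B7) → y (A3,B9) → d (A4,B10) → d (A7,B11) → f (A8,B12) → a (A11,B13) → d (A12,B14).
So the longest common subsequence has length 8.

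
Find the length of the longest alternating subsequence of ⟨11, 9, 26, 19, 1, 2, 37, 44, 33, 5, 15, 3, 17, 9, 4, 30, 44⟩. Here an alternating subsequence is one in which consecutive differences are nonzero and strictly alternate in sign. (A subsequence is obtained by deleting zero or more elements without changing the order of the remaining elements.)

A longest alternating subsequence is 11, 9, 26, 19, 37, 5, 15, 3, 17, 9, 30 (positions 1,2,3,4,7,10,11,12,13,14,16); its 10 consecutive differences strictly alternate in sign, and length 11 is optimal.

11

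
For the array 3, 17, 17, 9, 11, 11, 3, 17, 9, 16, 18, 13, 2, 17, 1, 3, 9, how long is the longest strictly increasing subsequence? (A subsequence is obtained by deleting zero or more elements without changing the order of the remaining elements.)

Scanning left to right, the best length ending at each element is: 3→1, 17→2, 17→2, 9→2, 11→3, 11→3, 3→1, 17→4, 9→2, 16→4, 18→5, 13→4, 2→1, 17→5, 1→1, 3→2, 9→3.
So the longest increasing subsequence has length 5, e.g. 3, 9, 11, 17, 18.

5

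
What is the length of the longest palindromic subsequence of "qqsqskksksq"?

One longest palindromic subsequence is qsskkssq (positions 1,3,5,6,7,8,10,11); it reads the same forward and backward, and the interval DP gives dp[1][11] = 8.

8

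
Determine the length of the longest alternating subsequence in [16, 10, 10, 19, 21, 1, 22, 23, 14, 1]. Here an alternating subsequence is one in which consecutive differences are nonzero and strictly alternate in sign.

Track the best alternating length ending on an up-step vs a down-step at each position: up/down = 1/1, 1/2, 1/2, 3/1, 3/1, 1/4, 5/1, 5/1, 5/6, 1/6.
The maximum over both is 6; one such subsequence is 16, 10, 19, 1, 22, 14.

6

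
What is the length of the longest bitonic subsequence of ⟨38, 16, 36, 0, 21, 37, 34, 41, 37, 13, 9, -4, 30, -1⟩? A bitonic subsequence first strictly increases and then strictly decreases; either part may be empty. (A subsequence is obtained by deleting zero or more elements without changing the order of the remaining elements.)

8

One longest bitonic subsequence is 16, 36, 37, 41, 37, 13, 9, -1 (positions 2,3,6,8,9,10,11,14): it rises to 41 then falls. Length 8 is optimal.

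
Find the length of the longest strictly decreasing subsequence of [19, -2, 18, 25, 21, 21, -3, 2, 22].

One longest decreasing subsequence is 19, -2, -3 (positions 1,2,7), of length 3; no longer one exists.

3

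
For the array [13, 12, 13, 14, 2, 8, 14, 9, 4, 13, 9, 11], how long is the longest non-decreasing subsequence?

Scanning left to right, the best length ending at each element is: 13→1, 12→1, 13→2, 14→3, 2→1, 8→2, 14→4, 9→3, 4→2, 13→4, 9→4, 11→5.
So the longest non-decreasing subsequence has length 5, e.g. 2, 8, 9, 9, 11.

5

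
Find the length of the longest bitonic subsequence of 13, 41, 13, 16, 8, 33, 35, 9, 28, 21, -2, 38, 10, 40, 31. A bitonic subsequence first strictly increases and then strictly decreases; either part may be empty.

7

One longest bitonic subsequence is 13, 16, 33, 35, 28, 21, 10 (positions 1,4,6,7,9,10,13): it rises to 35 then falls. Length 7 is optimal.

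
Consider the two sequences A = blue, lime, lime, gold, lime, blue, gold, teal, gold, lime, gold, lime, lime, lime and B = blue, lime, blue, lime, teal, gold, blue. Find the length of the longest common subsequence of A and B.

5

A longest common subsequence is blue, lime, lime, gold, blue (length 5); the LCS DP confirms no longer common subsequence exists.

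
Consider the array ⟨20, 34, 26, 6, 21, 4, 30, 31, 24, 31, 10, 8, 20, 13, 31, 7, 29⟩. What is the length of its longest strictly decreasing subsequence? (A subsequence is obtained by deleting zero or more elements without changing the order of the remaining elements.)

6

Scanning left to right, the best length ending at each element is: 20→1, 34→1, 26→2, 6→3, 21→3, 4→4, 30→2, 31→2, 24→3, 31→2, 10→4, 8→5, 20→4, 13→5, 31→2, 7→6, 29→3.
So the longest decreasing subsequence has length 6, e.g. 34, 26, 21, 10, 8, 7.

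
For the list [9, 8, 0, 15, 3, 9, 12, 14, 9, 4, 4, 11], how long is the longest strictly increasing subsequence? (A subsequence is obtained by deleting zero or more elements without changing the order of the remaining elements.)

Let dp[i] be the longest increasing subsequence ending at position i. Then dp = [1, 1, 1, 2, 2, 3, 4, 5, 3, 3, 3, 4].
The maximum is 5; one witness is 0, 3, 9, 12, 14 at positions 3,5,6,7,8.

5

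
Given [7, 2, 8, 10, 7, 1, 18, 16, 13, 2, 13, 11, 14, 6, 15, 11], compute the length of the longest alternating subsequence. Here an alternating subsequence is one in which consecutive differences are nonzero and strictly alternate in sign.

12

Track the best alternating length ending on an up-step vs a down-step at each position: up/down = 1/1, 1/2, 3/1, 3/1, 3/4, 1/4, 5/1, 5/6, 5/6, 5/6, 7/6, 7/8, 9/6, 7/10, 11/6, 11/12.
The maximum over both is 12; one such subsequence is 7, 2, 8, 7, 18, 2, 13, 11, 14, 6, 15, 11.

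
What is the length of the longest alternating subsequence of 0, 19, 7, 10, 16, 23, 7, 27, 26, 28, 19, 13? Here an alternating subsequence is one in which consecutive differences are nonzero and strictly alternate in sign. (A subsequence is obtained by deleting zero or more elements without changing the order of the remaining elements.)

9

A longest alternating subsequence is 0, 19, 7, 10, 7, 27, 26, 28, 19 (positions 1,2,3,4,7,8,9,10,11); its 8 consecutive differences strictly alternate in sign, and length 9 is optimal.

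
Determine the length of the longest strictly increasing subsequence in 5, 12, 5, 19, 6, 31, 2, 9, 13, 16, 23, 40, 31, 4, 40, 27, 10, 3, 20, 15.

8

One longest increasing subsequence is 5, 6, 9, 13, 16, 23, 31, 40 (positions 1,5,8,9,10,11,13,15), of length 8; no longer one exists.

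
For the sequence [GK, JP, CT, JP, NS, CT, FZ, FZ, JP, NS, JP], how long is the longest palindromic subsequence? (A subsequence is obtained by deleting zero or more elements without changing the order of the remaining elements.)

6

One longest palindromic subsequence is JP NS FZ FZ NS JP (positions 2,5,7,8,10,11); it reads the same forward and backward, and the interval DP gives dp[1][11] = 6.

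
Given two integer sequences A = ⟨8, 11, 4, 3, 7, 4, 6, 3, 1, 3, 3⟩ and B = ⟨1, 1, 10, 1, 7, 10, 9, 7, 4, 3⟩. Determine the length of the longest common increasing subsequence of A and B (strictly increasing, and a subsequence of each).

A longest common strictly increasing subsequence is 1, 3 (length 2); it appears in order in both A and B, and no longer such subsequence exists.

2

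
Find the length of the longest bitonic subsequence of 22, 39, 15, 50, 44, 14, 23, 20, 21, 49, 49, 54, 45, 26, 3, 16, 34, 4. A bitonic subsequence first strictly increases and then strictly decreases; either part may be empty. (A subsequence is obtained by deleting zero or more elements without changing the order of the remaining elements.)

One longest bitonic subsequence is 22, 39, 44, 49, 54, 45, 26, 16, 4 (positions 1,2,5,10,12,13,14,16,18): it rises to 54 then falls. Length 9 is optimal.

9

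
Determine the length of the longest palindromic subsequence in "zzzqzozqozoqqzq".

One longest palindromic subsequence is qzqozoqzq (positions 4,5,8,9,10,11,13,14,15); it reads the same forward and backward, and the interval DP gives dp[1][15] = 9.

9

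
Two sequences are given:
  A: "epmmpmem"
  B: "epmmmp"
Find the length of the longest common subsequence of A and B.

5

Backtracking the LCS table gives one alignment: e (A1,B1) → p (A2,B2) → m (A3,B4) → m (A4,B5) → p (A5,B6).
So the longest common subsequence has length 5.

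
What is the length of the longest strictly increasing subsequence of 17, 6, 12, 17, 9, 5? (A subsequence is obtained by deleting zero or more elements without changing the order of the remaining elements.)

3

Let dp[i] be the longest increasing subsequence ending at position i. Then dp = [1, 1, 2, 3, 2, 1].
The maximum is 3; one witness is 6, 12, 17 at positions 2,3,4.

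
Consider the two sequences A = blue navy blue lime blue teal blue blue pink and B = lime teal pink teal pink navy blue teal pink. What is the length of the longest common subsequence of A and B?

4

A longest common subsequence is navy, blue, teal, pink (length 4); the LCS DP confirms no longer common subsequence exists.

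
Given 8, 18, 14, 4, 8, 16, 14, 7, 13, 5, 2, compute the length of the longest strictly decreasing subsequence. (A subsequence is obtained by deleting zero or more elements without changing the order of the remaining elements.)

6

Let dp[i] be the longest decreasing subsequence ending at position i. Then dp = [1, 1, 2, 3, 3, 2, 3, 4, 4, 5, 6].
The maximum is 6; one witness is 18, 14, 8, 7, 5, 2 at positions 2,3,5,8,10,11.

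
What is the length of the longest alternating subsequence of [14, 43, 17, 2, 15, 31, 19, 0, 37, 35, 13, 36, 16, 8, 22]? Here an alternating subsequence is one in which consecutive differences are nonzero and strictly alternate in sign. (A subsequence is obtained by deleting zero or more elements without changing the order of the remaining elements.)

10

Track the best alternating length ending on an up-step vs a down-step at each position: up/down = 1/1, 2/1, 2/3, 1/3, 4/3, 4/3, 4/5, 1/5, 6/3, 6/7, 6/7, 8/7, 8/9, 6/9, 10/9.
The maximum over both is 10; one such subsequence is 14, 43, 17, 31, 19, 37, 35, 36, 16, 22.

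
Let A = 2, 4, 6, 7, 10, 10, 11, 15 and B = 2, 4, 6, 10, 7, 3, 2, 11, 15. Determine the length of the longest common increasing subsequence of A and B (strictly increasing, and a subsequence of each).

6

A longest common strictly increasing subsequence is 2, 4, 6, 10, 11, 15 (length 6); it appears in order in both A and B, and no longer such subsequence exists.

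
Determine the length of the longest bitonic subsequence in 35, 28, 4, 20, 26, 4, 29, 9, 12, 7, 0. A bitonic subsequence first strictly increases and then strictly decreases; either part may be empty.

7

Let inc[i] be the LIS ending at i and dec[i] the longest strictly decreasing subsequence starting at i. inc = [1, 1, 1, 2, 3, 1, 4, 2, 3, 2, 1], dec = [6, 5, 2, 4, 4, 2, 4, 3, 3, 2, 1].
max_i inc[i]+dec[i]−1 = 7, with one witness 4, 20, 26, 29, 12, 7, 0.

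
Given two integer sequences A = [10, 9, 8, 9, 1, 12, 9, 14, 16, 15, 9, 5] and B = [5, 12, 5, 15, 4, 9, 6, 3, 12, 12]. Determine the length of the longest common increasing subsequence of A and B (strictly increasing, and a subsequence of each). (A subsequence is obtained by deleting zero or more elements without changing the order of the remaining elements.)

A longest common strictly increasing subsequence is 12, 15 (length 2); it appears in order in both A and B, and no longer such subsequence exists.

2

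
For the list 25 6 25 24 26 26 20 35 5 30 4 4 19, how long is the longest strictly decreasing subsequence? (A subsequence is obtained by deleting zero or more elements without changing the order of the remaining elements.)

5

Let dp[i] be the longest decreasing subsequence ending at position i. Then dp = [1, 2, 1, 2, 1, 1, 3, 1, 4, 2, 5, 5, 4].
The maximum is 5; one witness is 25, 24, 20, 5, 4 at positions 1,4,7,9,11.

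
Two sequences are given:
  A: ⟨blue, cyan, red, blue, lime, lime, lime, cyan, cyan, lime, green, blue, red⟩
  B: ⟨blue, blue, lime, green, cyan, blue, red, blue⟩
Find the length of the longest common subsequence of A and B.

Backtracking the LCS table gives one alignment: blue (A1,B1) → blue (A4,B2) → lime (A5,B3) → cyan (A9,B5) → blue (A12,B6) → red (A13,B7).
So the longest common subsequence has length 6.

6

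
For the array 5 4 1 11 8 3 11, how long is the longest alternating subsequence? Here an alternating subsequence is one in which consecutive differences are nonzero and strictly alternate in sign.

5

A longest alternating subsequence is 5, 4, 11, 8, 11 (positions 1,2,4,5,7); its 4 consecutive differences strictly alternate in sign, and length 5 is optimal.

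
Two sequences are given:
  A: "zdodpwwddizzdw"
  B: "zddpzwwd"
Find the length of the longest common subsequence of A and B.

A longest common subsequence is zddpwwd (length 7); the LCS DP confirms no longer common subsequence exists.

7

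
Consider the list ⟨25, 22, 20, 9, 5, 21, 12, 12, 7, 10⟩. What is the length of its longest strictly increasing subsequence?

3

Let dp[i] be the longest increasing subsequence ending at position i. Then dp = [1, 1, 1, 1, 1, 2, 2, 2, 2, 3].
The maximum is 3; one witness is 5, 7, 10 at positions 5,9,10.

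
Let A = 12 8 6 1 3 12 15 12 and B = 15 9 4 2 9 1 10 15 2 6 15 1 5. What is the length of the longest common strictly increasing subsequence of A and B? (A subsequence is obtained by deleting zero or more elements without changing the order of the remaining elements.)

A longest common strictly increasing subsequence is 1, 15 (length 2); it appears in order in both A and B, and no longer such subsequence exists.

2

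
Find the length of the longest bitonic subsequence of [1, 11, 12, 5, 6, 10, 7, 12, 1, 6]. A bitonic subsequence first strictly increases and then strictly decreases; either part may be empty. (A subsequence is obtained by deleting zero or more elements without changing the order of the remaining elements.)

6

Let inc[i] be the LIS ending at i and dec[i] the longest strictly decreasing subsequence starting at i. inc = [1, 2, 3, 2, 3, 4, 4, 5, 1, 3], dec = [1, 4, 4, 2, 2, 3, 2, 2, 1, 1].
max_i inc[i]+dec[i]−1 = 6, with one witness 1, 11, 12, 10, 7, 6.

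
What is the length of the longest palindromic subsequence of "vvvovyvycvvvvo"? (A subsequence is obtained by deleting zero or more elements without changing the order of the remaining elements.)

11

Using dp[i][j] = 2 + dp[i+1][j−1] if the ends match, else max(dp[i+1][j], dp[i][j−1]):
dp[1][14] = 11. A witness is vvvvyvyvvvv at positions 1,2,3,5,6,7,8,10,11,12,13.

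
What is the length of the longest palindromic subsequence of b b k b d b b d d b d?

7

One longest palindromic subsequence is bbbdbbb (positions 1,2,4,5,6,7,10); it reads the same forward and backward, and the interval DP gives dp[1][11] = 7.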